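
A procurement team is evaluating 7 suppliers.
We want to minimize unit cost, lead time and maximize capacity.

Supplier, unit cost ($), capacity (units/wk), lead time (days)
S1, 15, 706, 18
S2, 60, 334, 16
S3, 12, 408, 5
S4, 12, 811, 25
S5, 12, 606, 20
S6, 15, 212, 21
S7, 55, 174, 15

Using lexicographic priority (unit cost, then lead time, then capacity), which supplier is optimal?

First minimize unit cost: best is 12, kept {S3, S4, S5}.
Then minimize lead time: best is 5, kept {S3}.

S3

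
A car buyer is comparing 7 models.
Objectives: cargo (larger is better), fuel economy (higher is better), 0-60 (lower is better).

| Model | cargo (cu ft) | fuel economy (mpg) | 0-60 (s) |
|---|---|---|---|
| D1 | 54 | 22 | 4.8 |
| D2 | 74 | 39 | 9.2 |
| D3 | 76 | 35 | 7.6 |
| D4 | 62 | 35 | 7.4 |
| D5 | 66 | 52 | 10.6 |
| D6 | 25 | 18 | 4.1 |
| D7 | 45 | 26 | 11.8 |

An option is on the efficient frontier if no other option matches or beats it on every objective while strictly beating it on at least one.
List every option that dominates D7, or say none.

D2: cargo 74≥45, fuel economy 39≥26, 0-60 9.2≤11.8 — dominates D7.
D3: cargo 76≥45, fuel economy 35≥26, 0-60 7.6≤11.8 — dominates D7.
D4: cargo 62≥45, fuel economy 35≥26, 0-60 7.4≤11.8 — dominates D7.
D5: cargo 66≥45, fuel economy 52≥26, 0-60 10.6≤11.8 — dominates D7.
Others (D1, D6) are each worse than D7 on at least one objective.

D2, D3, D4, D5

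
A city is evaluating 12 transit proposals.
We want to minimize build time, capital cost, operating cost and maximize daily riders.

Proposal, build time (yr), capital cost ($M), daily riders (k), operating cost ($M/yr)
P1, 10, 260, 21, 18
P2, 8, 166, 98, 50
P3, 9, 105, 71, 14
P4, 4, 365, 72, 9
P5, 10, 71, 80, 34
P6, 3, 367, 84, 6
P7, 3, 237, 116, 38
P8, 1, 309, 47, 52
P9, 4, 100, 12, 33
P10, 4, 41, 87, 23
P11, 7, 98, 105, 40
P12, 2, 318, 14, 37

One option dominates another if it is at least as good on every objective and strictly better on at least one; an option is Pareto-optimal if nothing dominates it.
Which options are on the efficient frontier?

P3, P4, P6, P7, P8, P10, P11, P12

P1: dominated by P3 (build time 9≤10, capital cost 105≤260, daily riders 71≥21, operating cost 14≤18).
P2: dominated by P11 (build time 7≤8, capital cost 98≤166, daily riders 105≥98, operating cost 40≤50).
P3: not dominated.
P4: not dominated.
P5: dominated by P10 (build time 4≤10, capital cost 41≤71, daily riders 87≥80, operating cost 23≤34).
P6: not dominated (best operating cost).
P7: not dominated (best daily riders).
P8: not dominated (best build time).
P9: dominated by P10 (build time 4≤4, capital cost 41≤100, daily riders 87≥12, operating cost 23≤33).
P10: not dominated (best capital cost).
P11: not dominated.
P12: not dominated.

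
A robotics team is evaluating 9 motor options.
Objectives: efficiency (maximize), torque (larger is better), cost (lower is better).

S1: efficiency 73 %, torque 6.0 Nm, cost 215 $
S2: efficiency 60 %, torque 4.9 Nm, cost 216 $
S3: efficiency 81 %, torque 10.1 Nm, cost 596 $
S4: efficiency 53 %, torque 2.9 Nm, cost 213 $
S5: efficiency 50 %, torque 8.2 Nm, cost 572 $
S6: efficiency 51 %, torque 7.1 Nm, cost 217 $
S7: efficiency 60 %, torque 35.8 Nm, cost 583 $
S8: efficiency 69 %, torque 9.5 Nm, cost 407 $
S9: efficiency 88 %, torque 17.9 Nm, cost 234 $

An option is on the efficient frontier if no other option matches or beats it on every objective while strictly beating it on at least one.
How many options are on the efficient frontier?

5

S1: not dominated.
S2: dominated by S1 (efficiency 73≥60, torque 6.0≥4.9, cost 215≤216).
S3: dominated by S9 (efficiency 88≥81, torque 17.9≥10.1, cost 234≤596).
S4: not dominated (best cost).
S5: dominated by S8 (efficiency 69≥50, torque 9.5≥8.2, cost 407≤572).
S6: not dominated.
S7: not dominated (best torque).
S8: dominated by S9 (efficiency 88≥69, torque 17.9≥9.5, cost 234≤407).
S9: not dominated (best efficiency).
Pareto-optimal: S1, S4, S6, S7, S9 → 5.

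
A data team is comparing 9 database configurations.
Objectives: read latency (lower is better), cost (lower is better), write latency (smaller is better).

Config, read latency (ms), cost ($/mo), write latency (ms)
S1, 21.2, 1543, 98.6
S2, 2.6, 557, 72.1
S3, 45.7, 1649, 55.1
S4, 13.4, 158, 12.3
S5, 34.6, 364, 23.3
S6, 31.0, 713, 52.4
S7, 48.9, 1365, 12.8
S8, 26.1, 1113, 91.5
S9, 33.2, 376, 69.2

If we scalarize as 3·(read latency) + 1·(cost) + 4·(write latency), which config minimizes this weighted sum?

S4

S1: 3·21.2 + 1·1543 + 4·98.6 = 2001.0
S2: 3·2.6 + 1·557 + 4·72.1 = 853.2
S3: 3·45.7 + 1·1649 + 4·55.1 = 2006.5
S4: 3·13.4 + 1·158 + 4·12.3 = 247.4
S5: 3·34.6 + 1·364 + 4·23.3 = 561.0
S6: 3·31.0 + 1·713 + 4·52.4 = 1015.6
S7: 3·48.9 + 1·1365 + 4·12.8 = 1562.9
S8: 3·26.1 + 1·1113 + 4·91.5 = 1557.3
S9: 3·33.2 + 1·376 + 4·69.2 = 752.4
Lowest: S4 at 247.4.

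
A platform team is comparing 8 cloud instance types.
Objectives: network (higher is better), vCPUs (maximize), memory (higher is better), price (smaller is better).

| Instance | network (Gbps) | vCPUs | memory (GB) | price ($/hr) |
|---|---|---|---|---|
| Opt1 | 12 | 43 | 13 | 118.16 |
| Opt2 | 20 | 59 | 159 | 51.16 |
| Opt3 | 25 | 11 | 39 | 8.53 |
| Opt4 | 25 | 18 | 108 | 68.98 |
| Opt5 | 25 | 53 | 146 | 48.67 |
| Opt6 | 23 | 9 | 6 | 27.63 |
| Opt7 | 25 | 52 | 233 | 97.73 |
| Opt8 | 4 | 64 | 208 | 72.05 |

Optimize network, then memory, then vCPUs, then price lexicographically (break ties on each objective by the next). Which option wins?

Opt7

First maximize network: best is 25, kept {Opt3, Opt4, Opt5, Opt7}.
Then maximize memory: best is 233, kept {Opt7}.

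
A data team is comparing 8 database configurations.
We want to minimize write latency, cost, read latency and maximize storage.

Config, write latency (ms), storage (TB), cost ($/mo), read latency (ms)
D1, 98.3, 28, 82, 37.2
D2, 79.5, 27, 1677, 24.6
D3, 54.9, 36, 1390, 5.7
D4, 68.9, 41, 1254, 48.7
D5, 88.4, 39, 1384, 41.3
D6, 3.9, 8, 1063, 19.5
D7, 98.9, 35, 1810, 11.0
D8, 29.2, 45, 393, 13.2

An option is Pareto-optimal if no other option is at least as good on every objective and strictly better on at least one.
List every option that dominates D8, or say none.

none

D1: worse on write latency (98.3 vs 29.2).
D2: worse on write latency (79.5 vs 29.2).
D3: worse on write latency (54.9 vs 29.2).
D4: worse on write latency (68.9 vs 29.2).
D5: worse on write latency (88.4 vs 29.2).
D6: worse on storage (8 vs 45).
D7: worse on write latency (98.9 vs 29.2).
No option dominates D8.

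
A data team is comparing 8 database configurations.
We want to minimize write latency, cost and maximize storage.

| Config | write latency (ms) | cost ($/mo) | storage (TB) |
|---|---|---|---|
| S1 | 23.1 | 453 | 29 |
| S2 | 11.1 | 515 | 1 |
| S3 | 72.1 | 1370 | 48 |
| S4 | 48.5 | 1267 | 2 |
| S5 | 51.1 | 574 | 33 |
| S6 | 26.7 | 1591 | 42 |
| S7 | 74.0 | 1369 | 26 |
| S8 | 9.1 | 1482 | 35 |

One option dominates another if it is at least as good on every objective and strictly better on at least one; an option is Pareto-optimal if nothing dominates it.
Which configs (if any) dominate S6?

none

S1: worse on storage (29 vs 42).
S2: worse on storage (1 vs 42).
S3: worse on write latency (72.1 vs 26.7).
S4: worse on write latency (48.5 vs 26.7).
S5: worse on write latency (51.1 vs 26.7).
S7: worse on write latency (74.0 vs 26.7).
S8: worse on storage (35 vs 42).
No option dominates S6.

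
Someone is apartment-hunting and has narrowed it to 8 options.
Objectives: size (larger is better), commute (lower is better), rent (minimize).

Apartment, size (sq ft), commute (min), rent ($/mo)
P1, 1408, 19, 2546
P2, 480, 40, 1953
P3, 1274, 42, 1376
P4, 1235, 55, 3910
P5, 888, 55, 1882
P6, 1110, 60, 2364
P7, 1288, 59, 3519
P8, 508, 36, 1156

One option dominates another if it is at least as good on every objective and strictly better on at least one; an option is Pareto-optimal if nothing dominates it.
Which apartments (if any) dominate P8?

none

P1: worse on rent (2546 vs 1156).
P2: worse on size (480 vs 508).
P3: worse on commute (42 vs 36).
P4: worse on commute (55 vs 36).
P5: worse on commute (55 vs 36).
P6: worse on commute (60 vs 36).
P7: worse on commute (59 vs 36).
No option dominates P8.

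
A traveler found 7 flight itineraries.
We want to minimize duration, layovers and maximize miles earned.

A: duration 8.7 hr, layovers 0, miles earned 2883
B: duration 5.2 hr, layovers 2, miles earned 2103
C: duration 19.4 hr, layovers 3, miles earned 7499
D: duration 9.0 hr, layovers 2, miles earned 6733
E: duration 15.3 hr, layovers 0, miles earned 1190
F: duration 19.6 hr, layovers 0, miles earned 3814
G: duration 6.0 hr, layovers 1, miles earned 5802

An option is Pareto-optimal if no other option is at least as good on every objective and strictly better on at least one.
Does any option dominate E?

A vs E: duration 8.7≤15.3, layovers 0≤0, miles earned 2883≥1190 — A is at least as good on every objective and strictly better on at least one, so A dominates E.

Yes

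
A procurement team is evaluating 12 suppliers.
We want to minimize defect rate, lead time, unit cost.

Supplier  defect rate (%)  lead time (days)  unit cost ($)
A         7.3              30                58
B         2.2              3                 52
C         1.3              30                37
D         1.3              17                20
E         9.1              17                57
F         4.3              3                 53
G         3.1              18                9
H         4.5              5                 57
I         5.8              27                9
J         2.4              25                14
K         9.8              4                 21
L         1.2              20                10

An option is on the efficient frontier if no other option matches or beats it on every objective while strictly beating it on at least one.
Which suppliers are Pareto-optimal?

B, D, G, K, L

A: dominated by B (defect rate 2.2≤7.3, lead time 3≤30, unit cost 52≤58).
B: not dominated.
C: dominated by D (defect rate 1.3≤1.3, lead time 17≤30, unit cost 20≤37).
D: not dominated.
E: dominated by B (defect rate 2.2≤9.1, lead time 3≤17, unit cost 52≤57).
F: dominated by B (defect rate 2.2≤4.3, lead time 3≤3, unit cost 52≤53).
G: not dominated.
H: dominated by B (defect rate 2.2≤4.5, lead time 3≤5, unit cost 52≤57).
I: dominated by G (defect rate 3.1≤5.8, lead time 18≤27, unit cost 9≤9).
J: dominated by L (defect rate 1.2≤2.4, lead time 20≤25, unit cost 10≤14).
K: not dominated.
L: not dominated (best defect rate).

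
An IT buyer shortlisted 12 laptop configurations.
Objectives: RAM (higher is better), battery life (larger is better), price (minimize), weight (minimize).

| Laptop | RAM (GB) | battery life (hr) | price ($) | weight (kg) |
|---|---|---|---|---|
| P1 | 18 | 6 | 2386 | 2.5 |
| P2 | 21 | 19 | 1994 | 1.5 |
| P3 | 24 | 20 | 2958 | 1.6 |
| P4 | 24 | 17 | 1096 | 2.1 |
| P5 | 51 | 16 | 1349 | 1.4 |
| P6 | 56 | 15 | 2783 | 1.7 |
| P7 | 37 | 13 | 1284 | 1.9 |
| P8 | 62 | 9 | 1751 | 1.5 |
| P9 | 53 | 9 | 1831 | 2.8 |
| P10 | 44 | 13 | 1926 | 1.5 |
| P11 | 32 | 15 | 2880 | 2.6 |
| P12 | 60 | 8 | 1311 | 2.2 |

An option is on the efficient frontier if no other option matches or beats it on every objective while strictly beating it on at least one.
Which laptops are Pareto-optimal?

P2, P3, P4, P5, P6, P7, P8, P12

P1: dominated by P2 (RAM 21≥18, battery life 19≥6, price 1994≤2386, weight 1.5≤2.5).
P2: not dominated.
P3: not dominated (best battery life).
P4: not dominated (best price).
P5: not dominated (best weight).
P6: not dominated.
P7: not dominated.
P8: not dominated (best RAM).
P9: dominated by P8 (RAM 62≥53, battery life 9≥9, price 1751≤1831, weight 1.5≤2.8).
P10: dominated by P5 (RAM 51≥44, battery life 16≥13, price 1349≤1926, weight 1.4≤1.5).
P11: dominated by P5 (RAM 51≥32, battery life 16≥15, price 1349≤2880, weight 1.4≤2.6).
P12: not dominated.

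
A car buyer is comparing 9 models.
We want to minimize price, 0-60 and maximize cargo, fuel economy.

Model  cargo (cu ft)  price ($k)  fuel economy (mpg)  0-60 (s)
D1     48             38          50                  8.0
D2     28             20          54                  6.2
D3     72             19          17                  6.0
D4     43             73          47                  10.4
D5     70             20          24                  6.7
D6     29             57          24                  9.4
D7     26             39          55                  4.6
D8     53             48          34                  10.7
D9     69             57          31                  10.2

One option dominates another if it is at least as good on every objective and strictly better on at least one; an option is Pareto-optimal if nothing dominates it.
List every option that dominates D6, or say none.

D1: cargo 48≥29, price 38≤57, fuel economy 50≥24, 0-60 8.0≤9.4 — dominates D6.
D5: cargo 70≥29, price 20≤57, fuel economy 24≥24, 0-60 6.7≤9.4 — dominates D6.
Others (D2, D3, D4, D7, D8, D9) are each worse than D6 on at least one objective.

D1, D5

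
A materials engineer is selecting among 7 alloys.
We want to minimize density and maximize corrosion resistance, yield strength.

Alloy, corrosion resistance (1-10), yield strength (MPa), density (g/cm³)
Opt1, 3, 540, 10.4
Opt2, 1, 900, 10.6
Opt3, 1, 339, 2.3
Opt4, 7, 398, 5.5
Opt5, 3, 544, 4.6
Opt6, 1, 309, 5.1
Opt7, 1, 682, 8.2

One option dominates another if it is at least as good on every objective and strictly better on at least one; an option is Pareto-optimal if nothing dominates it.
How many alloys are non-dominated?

5

Opt1: dominated by Opt5 (corrosion resistance 3≥3, yield strength 544≥540, density 4.6≤10.4).
Opt2: not dominated (best yield strength).
Opt3: not dominated (best density).
Opt4: not dominated (best corrosion resistance).
Opt5: not dominated.
Opt6: dominated by Opt3 (corrosion resistance 1≥1, yield strength 339≥309, density 2.3≤5.1).
Opt7: not dominated.
Pareto-optimal: Opt2, Opt3, Opt4, Opt5, Opt7 → 5.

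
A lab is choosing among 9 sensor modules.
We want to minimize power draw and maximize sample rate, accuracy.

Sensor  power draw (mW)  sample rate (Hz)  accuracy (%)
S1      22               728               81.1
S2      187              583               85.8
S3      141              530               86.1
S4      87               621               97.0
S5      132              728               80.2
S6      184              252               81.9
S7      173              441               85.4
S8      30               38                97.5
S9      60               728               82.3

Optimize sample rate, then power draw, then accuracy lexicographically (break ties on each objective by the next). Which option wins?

First maximize sample rate: best is 728, kept {S1, S5, S9}.
Then minimize power draw: best is 22, kept {S1}.

S1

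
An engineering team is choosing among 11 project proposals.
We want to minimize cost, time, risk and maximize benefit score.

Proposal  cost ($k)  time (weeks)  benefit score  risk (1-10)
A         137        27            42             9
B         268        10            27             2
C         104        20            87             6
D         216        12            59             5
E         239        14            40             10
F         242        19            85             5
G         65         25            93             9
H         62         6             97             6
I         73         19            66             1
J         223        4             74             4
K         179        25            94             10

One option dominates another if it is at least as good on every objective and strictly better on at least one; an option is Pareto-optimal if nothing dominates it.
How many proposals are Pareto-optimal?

6

A: dominated by C (cost 104≤137, time 20≤27, benefit score 87≥42, risk 6≤9).
B: not dominated.
C: dominated by H (cost 62≤104, time 6≤20, benefit score 97≥87, risk 6≤6).
D: not dominated.
E: dominated by D (cost 216≤239, time 12≤14, benefit score 59≥40, risk 5≤10).
F: not dominated.
G: dominated by H (cost 62≤65, time 6≤25, benefit score 97≥93, risk 6≤9).
H: not dominated (best cost).
I: not dominated (best risk).
J: not dominated (best time).
K: dominated by H (cost 62≤179, time 6≤25, benefit score 97≥94, risk 6≤10).
Pareto-optimal: B, D, F, H, I, J → 6.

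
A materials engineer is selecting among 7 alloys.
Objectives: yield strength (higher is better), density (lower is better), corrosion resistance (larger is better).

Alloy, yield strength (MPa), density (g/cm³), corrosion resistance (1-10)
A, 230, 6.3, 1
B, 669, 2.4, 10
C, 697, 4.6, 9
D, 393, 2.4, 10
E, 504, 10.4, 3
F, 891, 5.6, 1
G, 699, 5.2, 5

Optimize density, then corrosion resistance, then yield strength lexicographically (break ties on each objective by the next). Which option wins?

B

First minimize density: best is 2.4, kept {B, D}.
Then maximize corrosion resistance: best is 10, kept {B, D}.
Then maximize yield strength: best is 669, kept {B}.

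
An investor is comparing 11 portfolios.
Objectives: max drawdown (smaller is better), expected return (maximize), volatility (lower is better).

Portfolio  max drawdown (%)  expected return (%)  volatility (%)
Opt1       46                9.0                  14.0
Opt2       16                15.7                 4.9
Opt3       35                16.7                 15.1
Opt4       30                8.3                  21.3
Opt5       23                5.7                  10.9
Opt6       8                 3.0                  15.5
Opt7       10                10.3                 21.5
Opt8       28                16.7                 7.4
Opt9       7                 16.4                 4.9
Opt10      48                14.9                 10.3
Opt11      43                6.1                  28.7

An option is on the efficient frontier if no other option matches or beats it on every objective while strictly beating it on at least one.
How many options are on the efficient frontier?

Opt1: dominated by Opt2 (max drawdown 16≤46, expected return 15.7≥9.0, volatility 4.9≤14.0).
Opt2: dominated by Opt9 (max drawdown 7≤16, expected return 16.4≥15.7, volatility 4.9≤4.9).
Opt3: dominated by Opt8 (max drawdown 28≤35, expected return 16.7≥16.7, volatility 7.4≤15.1).
Opt4: dominated by Opt2 (max drawdown 16≤30, expected return 15.7≥8.3, volatility 4.9≤21.3).
Opt5: dominated by Opt2 (max drawdown 16≤23, expected return 15.7≥5.7, volatility 4.9≤10.9).
Opt6: dominated by Opt9 (max drawdown 7≤8, expected return 16.4≥3.0, volatility 4.9≤15.5).
Opt7: dominated by Opt9 (max drawdown 7≤10, expected return 16.4≥10.3, volatility 4.9≤21.5).
Opt8: not dominated.
Opt9: not dominated (best max drawdown).
Opt10: dominated by Opt2 (max drawdown 16≤48, expected return 15.7≥14.9, volatility 4.9≤10.3).
Opt11: dominated by Opt2 (max drawdown 16≤43, expected return 15.7≥6.1, volatility 4.9≤28.7).
Pareto-optimal: Opt8, Opt9 → 2.

2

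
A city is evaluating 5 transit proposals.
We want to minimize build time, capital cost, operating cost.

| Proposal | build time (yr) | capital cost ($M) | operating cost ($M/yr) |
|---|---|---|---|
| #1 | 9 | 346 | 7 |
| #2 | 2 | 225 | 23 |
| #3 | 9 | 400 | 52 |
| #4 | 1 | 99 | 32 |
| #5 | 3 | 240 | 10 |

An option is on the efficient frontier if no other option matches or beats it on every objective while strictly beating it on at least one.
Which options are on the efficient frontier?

#1: not dominated (best operating cost).
#2: not dominated.
#3: dominated by #1 (build time 9≤9, capital cost 346≤400, operating cost 7≤52).
#4: not dominated (best build time).
#5: not dominated.

#1, #2, #4, #5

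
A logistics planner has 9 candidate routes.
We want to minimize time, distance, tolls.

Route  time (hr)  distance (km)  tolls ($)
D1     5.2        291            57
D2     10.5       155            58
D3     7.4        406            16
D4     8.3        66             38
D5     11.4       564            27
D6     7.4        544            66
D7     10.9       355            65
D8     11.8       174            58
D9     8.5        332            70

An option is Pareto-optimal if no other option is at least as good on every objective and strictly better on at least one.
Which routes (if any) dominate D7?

D1, D2, D4

D1: time 5.2≤10.9, distance 291≤355, tolls 57≤65 — dominates D7.
D2: time 10.5≤10.9, distance 155≤355, tolls 58≤65 — dominates D7.
D4: time 8.3≤10.9, distance 66≤355, tolls 38≤65 — dominates D7.
Others (D3, D5, D6, D8, D9) are each worse than D7 on at least one objective.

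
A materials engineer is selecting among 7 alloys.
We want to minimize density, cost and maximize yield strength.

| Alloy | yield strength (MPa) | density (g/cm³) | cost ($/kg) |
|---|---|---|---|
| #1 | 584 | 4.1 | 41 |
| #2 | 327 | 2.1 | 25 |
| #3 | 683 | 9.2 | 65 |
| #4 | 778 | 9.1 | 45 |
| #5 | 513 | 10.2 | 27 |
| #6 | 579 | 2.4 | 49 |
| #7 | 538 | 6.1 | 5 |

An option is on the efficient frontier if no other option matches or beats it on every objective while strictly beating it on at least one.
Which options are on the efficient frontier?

#1, #2, #4, #6, #7

#1: not dominated.
#2: not dominated (best density).
#3: dominated by #4 (yield strength 778≥683, density 9.1≤9.2, cost 45≤65).
#4: not dominated (best yield strength).
#5: dominated by #7 (yield strength 538≥513, density 6.1≤10.2, cost 5≤27).
#6: not dominated.
#7: not dominated (best cost).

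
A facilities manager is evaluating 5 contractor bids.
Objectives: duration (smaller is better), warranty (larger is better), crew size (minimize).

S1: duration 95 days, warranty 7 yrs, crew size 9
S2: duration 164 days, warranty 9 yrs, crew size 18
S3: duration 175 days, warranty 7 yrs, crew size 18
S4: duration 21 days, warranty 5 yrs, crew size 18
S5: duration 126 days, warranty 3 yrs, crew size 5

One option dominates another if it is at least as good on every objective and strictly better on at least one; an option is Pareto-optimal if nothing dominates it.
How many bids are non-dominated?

4

S1: not dominated.
S2: not dominated (best warranty).
S3: dominated by S1 (duration 95≤175, warranty 7≥7, crew size 9≤18).
S4: not dominated (best duration).
S5: not dominated (best crew size).
Pareto-optimal: S1, S2, S4, S5 → 4.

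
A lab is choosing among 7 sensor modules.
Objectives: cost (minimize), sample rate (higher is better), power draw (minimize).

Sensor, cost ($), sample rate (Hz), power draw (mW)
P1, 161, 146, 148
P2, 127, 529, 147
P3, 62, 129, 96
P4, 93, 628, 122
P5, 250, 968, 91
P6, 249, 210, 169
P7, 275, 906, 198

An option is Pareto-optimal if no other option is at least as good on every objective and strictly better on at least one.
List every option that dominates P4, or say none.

none

P1: worse on cost (161 vs 93).
P2: worse on cost (127 vs 93).
P3: worse on sample rate (129 vs 628).
P5: worse on cost (250 vs 93).
P6: worse on cost (249 vs 93).
P7: worse on cost (275 vs 93).
No option dominates P4.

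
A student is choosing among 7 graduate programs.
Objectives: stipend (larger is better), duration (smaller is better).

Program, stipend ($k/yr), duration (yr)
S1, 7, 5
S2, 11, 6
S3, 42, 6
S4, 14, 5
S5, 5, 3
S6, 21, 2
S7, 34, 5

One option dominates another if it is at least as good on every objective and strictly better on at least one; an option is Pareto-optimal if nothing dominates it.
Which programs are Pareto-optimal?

S1: dominated by S4 (stipend 14≥7, duration 5≤5).
S2: dominated by S3 (stipend 42≥11, duration 6≤6).
S3: not dominated (best stipend).
S4: dominated by S6 (stipend 21≥14, duration 2≤5).
S5: dominated by S6 (stipend 21≥5, duration 2≤3).
S6: not dominated (best duration).
S7: not dominated.

S3, S6, S7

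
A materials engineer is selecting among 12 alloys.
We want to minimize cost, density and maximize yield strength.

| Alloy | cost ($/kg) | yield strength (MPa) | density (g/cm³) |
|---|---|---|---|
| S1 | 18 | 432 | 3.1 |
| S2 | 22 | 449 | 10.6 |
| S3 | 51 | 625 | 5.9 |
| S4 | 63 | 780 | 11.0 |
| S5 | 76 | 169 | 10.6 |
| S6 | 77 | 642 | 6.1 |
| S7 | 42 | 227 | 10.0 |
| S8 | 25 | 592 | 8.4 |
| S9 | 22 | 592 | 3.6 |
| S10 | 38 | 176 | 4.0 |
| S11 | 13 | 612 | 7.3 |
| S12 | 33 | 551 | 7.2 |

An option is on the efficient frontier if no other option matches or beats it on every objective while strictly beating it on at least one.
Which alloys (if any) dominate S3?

none

S1: worse on yield strength (432 vs 625).
S2: worse on yield strength (449 vs 625).
S4: worse on cost (63 vs 51).
S5: worse on cost (76 vs 51).
S6: worse on cost (77 vs 51).
S7: worse on yield strength (227 vs 625).
S8: worse on yield strength (592 vs 625).
S9: worse on yield strength (592 vs 625).
S10: worse on yield strength (176 vs 625).
S11: worse on yield strength (612 vs 625).
S12: worse on yield strength (551 vs 625).
No option dominates S3.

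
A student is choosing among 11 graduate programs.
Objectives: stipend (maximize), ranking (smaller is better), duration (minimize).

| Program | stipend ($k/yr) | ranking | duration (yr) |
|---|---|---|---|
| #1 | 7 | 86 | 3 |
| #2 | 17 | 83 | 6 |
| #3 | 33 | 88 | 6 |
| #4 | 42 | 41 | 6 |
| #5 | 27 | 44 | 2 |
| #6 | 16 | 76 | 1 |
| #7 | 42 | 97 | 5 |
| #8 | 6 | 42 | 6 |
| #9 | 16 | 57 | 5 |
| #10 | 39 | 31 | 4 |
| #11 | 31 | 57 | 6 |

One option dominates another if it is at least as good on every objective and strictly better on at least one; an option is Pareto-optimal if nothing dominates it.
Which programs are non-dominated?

#4, #5, #6, #7, #10

#1: dominated by #5 (stipend 27≥7, ranking 44≤86, duration 2≤3).
#2: dominated by #4 (stipend 42≥17, ranking 41≤83, duration 6≤6).
#3: dominated by #4 (stipend 42≥33, ranking 41≤88, duration 6≤6).
#4: not dominated.
#5: not dominated.
#6: not dominated (best duration).
#7: not dominated.
#8: dominated by #4 (stipend 42≥6, ranking 41≤42, duration 6≤6).
#9: dominated by #5 (stipend 27≥16, ranking 44≤57, duration 2≤5).
#10: not dominated (best ranking).
#11: dominated by #4 (stipend 42≥31, ranking 41≤57, duration 6≤6).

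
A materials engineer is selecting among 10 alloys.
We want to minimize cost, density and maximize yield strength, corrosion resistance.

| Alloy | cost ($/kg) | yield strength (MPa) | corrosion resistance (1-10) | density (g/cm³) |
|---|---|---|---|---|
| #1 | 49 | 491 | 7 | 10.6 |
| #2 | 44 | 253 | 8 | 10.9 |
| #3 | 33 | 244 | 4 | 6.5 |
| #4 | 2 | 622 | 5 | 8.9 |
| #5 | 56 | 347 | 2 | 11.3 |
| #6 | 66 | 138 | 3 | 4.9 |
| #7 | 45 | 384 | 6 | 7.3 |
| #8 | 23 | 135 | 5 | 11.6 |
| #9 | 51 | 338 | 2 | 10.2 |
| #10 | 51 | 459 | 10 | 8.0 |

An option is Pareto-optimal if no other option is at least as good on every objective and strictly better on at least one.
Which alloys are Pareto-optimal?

#1: not dominated.
#2: not dominated.
#3: not dominated.
#4: not dominated (best cost).
#5: dominated by #1 (cost 49≤56, yield strength 491≥347, corrosion resistance 7≥2, density 10.6≤11.3).
#6: not dominated (best density).
#7: not dominated.
#8: dominated by #4 (cost 2≤23, yield strength 622≥135, corrosion resistance 5≥5, density 8.9≤11.6).
#9: dominated by #4 (cost 2≤51, yield strength 622≥338, corrosion resistance 5≥2, density 8.9≤10.2).
#10: not dominated (best corrosion resistance).

#1, #2, #3, #4, #6, #7, #10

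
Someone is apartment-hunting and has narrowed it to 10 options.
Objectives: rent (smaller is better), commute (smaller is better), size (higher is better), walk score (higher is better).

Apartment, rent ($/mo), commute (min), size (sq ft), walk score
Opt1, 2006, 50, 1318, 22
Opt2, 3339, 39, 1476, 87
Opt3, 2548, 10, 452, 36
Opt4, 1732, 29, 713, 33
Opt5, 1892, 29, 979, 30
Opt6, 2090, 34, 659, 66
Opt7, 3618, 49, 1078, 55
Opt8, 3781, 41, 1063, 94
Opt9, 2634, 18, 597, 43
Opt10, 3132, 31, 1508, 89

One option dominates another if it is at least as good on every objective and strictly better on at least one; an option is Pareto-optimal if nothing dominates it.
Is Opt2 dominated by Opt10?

Opt10 vs Opt2: rent 3132≤3339, commute 31≤39, size 1508≥1476, walk score 89≥87 — Opt10 is at least as good on every objective with at least one strict improvement.

Yes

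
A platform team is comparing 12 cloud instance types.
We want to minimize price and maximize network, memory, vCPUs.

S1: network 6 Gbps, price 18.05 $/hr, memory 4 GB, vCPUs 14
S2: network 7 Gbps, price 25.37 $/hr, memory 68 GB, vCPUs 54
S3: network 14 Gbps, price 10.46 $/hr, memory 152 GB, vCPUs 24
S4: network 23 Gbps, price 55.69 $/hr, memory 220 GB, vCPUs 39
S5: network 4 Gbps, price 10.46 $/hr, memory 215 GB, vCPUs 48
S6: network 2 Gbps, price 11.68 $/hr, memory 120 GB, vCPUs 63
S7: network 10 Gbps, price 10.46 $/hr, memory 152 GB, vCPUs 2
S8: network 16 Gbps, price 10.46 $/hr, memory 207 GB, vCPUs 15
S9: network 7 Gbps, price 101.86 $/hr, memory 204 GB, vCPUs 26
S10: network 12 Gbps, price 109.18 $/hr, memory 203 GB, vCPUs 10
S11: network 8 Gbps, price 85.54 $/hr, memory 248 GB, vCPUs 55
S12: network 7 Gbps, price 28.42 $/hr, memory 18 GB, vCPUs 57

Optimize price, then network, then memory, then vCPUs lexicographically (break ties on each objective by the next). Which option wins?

First minimize price: best is 10.46, kept {S3, S5, S7, S8}.
Then maximize network: best is 16, kept {S8}.

S8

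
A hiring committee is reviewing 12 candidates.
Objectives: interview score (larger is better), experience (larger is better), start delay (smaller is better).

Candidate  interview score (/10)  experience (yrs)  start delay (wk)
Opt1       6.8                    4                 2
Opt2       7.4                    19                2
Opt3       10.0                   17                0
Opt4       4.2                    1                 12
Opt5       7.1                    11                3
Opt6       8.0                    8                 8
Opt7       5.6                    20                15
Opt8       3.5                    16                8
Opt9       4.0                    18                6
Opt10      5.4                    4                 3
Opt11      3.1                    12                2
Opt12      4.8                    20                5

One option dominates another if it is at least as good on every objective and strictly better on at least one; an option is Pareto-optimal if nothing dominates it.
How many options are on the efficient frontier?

Opt1: dominated by Opt2 (interview score 7.4≥6.8, experience 19≥4, start delay 2≤2).
Opt2: not dominated.
Opt3: not dominated (best interview score).
Opt4: dominated by Opt1 (interview score 6.8≥4.2, experience 4≥1, start delay 2≤12).
Opt5: dominated by Opt2 (interview score 7.4≥7.1, experience 19≥11, start delay 2≤3).
Opt6: dominated by Opt3 (interview score 10.0≥8.0, experience 17≥8, start delay 0≤8).
Opt7: not dominated.
Opt8: dominated by Opt2 (interview score 7.4≥3.5, experience 19≥16, start delay 2≤8).
Opt9: dominated by Opt2 (interview score 7.4≥4.0, experience 19≥18, start delay 2≤6).
Opt10: dominated by Opt1 (interview score 6.8≥5.4, experience 4≥4, start delay 2≤3).
Opt11: dominated by Opt2 (interview score 7.4≥3.1, experience 19≥12, start delay 2≤2).
Opt12: not dominated.
Pareto-optimal: Opt2, Opt3, Opt7, Opt12 → 4.

4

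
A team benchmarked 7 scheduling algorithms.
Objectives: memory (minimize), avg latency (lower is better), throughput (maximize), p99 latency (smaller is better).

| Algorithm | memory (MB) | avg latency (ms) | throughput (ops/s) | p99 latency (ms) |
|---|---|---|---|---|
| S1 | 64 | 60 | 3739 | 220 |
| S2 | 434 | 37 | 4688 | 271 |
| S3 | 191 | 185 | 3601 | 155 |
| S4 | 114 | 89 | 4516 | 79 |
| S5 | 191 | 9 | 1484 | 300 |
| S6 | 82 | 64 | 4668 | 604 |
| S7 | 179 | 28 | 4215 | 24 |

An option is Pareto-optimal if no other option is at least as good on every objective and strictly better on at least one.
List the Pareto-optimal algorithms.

S1, S2, S4, S5, S6, S7

S1: not dominated (best memory).
S2: not dominated (best throughput).
S3: dominated by S4 (memory 114≤191, avg latency 89≤185, throughput 4516≥3601, p99 latency 79≤155).
S4: not dominated.
S5: not dominated (best avg latency).
S6: not dominated.
S7: not dominated (best p99 latency).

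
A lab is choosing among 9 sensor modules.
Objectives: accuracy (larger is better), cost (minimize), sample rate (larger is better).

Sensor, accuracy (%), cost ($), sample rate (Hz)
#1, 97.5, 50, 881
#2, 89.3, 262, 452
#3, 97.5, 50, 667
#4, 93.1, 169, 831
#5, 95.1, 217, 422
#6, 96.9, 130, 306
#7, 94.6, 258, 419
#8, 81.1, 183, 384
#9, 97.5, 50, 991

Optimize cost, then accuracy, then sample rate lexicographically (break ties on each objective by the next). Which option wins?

First minimize cost: best is 50, kept {#1, #3, #9}.
Then maximize accuracy: best is 97.5, kept {#1, #3, #9}.
Then maximize sample rate: best is 991, kept {#9}.

#9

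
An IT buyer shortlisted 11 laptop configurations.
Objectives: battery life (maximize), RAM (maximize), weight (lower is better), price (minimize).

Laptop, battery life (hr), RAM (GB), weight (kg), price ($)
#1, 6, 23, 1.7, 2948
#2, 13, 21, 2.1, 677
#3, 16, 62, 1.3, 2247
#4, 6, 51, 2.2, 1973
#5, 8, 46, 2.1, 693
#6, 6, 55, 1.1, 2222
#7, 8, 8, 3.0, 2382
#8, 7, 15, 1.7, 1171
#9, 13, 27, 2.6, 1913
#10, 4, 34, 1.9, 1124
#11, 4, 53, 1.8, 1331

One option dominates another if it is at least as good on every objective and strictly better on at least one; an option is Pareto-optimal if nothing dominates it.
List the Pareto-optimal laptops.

#1: dominated by #3 (battery life 16≥6, RAM 62≥23, weight 1.3≤1.7, price 2247≤2948).
#2: not dominated (best price).
#3: not dominated (best battery life).
#4: not dominated.
#5: not dominated.
#6: not dominated (best weight).
#7: dominated by #2 (battery life 13≥8, RAM 21≥8, weight 2.1≤3.0, price 677≤2382).
#8: not dominated.
#9: not dominated.
#10: not dominated.
#11: not dominated.

#2, #3, #4, #5, #6, #8, #9, #10, #11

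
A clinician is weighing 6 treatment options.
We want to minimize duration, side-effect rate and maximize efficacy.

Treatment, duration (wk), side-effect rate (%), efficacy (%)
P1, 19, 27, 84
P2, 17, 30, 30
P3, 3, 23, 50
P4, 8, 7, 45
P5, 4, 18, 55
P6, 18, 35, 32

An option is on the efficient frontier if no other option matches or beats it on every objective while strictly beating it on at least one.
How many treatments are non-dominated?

P1: not dominated (best efficacy).
P2: dominated by P3 (duration 3≤17, side-effect rate 23≤30, efficacy 50≥30).
P3: not dominated (best duration).
P4: not dominated (best side-effect rate).
P5: not dominated.
P6: dominated by P3 (duration 3≤18, side-effect rate 23≤35, efficacy 50≥32).
Pareto-optimal: P1, P3, P4, P5 → 4.

4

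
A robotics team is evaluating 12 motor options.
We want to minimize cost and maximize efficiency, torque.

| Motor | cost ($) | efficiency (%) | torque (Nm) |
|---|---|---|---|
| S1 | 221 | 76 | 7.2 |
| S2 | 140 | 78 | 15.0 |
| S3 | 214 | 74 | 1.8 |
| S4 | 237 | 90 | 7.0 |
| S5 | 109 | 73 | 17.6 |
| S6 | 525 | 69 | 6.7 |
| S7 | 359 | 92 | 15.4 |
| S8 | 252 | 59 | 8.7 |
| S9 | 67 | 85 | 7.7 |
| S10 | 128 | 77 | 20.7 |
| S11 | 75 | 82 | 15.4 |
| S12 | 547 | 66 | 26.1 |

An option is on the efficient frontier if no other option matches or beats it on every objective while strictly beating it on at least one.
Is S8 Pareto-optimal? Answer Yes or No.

No

S2 vs S8: cost 140≤252, efficiency 78≥59, torque 15.0≥8.7 — S2 is at least as good on every objective and strictly better on at least one, so S2 dominates S8.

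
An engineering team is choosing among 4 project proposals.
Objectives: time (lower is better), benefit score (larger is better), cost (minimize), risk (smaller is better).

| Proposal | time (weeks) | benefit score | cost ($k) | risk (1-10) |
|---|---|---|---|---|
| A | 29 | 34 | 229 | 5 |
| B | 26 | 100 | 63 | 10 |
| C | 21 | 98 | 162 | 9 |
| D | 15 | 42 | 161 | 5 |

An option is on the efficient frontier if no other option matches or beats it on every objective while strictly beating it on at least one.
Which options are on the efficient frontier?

A: dominated by D (time 15≤29, benefit score 42≥34, cost 161≤229, risk 5≤5).
B: not dominated (best benefit score).
C: not dominated.
D: not dominated (best time).

B, C, D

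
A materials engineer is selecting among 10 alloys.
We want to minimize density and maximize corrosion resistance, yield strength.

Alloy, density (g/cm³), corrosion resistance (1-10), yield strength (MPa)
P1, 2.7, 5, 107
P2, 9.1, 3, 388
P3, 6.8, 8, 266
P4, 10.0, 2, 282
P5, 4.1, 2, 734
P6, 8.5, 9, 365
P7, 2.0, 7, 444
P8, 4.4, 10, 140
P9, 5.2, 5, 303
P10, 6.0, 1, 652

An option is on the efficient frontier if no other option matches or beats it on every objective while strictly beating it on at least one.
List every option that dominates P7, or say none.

P1: worse on density (2.7 vs 2.0).
P2: worse on density (9.1 vs 2.0).
P3: worse on density (6.8 vs 2.0).
P4: worse on density (10.0 vs 2.0).
P5: worse on density (4.1 vs 2.0).
P6: worse on density (8.5 vs 2.0).
P8: worse on density (4.4 vs 2.0).
P9: worse on density (5.2 vs 2.0).
P10: worse on density (6.0 vs 2.0).
No option dominates P7.

none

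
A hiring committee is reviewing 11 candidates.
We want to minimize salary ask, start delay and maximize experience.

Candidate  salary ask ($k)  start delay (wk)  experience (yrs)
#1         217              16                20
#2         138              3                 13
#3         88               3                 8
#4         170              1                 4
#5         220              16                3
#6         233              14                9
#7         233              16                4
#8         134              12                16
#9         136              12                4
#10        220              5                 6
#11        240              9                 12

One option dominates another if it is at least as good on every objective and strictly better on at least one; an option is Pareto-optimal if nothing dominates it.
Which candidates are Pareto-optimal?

#1, #2, #3, #4, #8

#1: not dominated (best experience).
#2: not dominated.
#3: not dominated (best salary ask).
#4: not dominated (best start delay).
#5: dominated by #1 (salary ask 217≤220, start delay 16≤16, experience 20≥3).
#6: dominated by #2 (salary ask 138≤233, start delay 3≤14, experience 13≥9).
#7: dominated by #1 (salary ask 217≤233, start delay 16≤16, experience 20≥4).
#8: not dominated.
#9: dominated by #3 (salary ask 88≤136, start delay 3≤12, experience 8≥4).
#10: dominated by #2 (salary ask 138≤220, start delay 3≤5, experience 13≥6).
#11: dominated by #2 (salary ask 138≤240, start delay 3≤9, experience 13≥12).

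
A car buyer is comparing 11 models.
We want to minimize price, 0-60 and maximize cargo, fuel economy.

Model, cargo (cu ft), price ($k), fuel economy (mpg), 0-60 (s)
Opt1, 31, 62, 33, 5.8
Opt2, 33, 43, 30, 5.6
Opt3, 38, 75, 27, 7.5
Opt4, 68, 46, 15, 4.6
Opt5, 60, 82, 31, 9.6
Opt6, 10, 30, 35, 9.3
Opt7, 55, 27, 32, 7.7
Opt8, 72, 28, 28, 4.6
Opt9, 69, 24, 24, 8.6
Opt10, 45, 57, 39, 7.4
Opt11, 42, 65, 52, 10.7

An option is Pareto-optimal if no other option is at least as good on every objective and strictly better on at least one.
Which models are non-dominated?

Opt1, Opt2, Opt5, Opt6, Opt7, Opt8, Opt9, Opt10, Opt11

Opt1: not dominated.
Opt2: not dominated.
Opt3: dominated by Opt8 (cargo 72≥38, price 28≤75, fuel economy 28≥27, 0-60 4.6≤7.5).
Opt4: dominated by Opt8 (cargo 72≥68, price 28≤46, fuel economy 28≥15, 0-60 4.6≤4.6).
Opt5: not dominated.
Opt6: not dominated.
Opt7: not dominated.
Opt8: not dominated (best cargo).
Opt9: not dominated (best price).
Opt10: not dominated.
Opt11: not dominated (best fuel economy).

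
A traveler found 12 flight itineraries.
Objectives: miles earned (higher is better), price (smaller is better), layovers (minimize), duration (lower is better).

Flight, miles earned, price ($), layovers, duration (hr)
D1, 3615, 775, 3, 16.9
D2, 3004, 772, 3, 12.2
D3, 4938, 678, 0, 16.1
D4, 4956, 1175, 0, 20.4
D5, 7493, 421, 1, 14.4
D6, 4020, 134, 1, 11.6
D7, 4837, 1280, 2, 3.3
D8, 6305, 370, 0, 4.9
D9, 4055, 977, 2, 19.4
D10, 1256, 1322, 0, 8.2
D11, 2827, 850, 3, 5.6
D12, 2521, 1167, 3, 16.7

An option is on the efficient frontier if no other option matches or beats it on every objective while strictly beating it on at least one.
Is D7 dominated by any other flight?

No

D1: worse on miles earned (3615 vs 4837).
D2: worse on miles earned (3004 vs 4837).
D3: worse on duration (16.1 vs 3.3).
D4: worse on duration (20.4 vs 3.3).
D5: worse on duration (14.4 vs 3.3).
D6: worse on miles earned (4020 vs 4837).
D8: worse on duration (4.9 vs 3.3).
D9: worse on miles earned (4055 vs 4837).
D10: worse on miles earned (1256 vs 4837).
D11: worse on miles earned (2827 vs 4837).
D12: worse on miles earned (2521 vs 4837).
No option is at least as good as D7 on every objective and strictly better on one.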